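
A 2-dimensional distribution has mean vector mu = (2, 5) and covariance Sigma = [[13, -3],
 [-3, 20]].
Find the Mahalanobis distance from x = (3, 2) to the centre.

Step 1 — centre the observation: (x - mu) = (1, -3).

Step 2 — invert Sigma. det(Sigma) = 13·20 - (-3)² = 251.
  Sigma^{-1} = (1/det) · [[d, -b], [-b, a]] = [[0.0797, 0.012],
 [0.012, 0.0518]].

Step 3 — form the quadratic (x - mu)^T · Sigma^{-1} · (x - mu):
  Sigma^{-1} · (x - mu) = (0.0438, -0.1434).
  (x - mu)^T · [Sigma^{-1} · (x - mu)] = (1)·(0.0438) + (-3)·(-0.1434) = 0.4741.

Step 4 — take square root: d = √(0.4741) ≈ 0.6886.

d(x, mu) = √(0.4741) ≈ 0.6886


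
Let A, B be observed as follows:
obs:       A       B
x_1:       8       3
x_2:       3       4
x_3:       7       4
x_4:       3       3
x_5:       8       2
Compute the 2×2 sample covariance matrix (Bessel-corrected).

Step 1 — column means:
  mean(A) = (8 + 3 + 7 + 3 + 8) / 5 = 29/5 = 5.8
  mean(B) = (3 + 4 + 4 + 3 + 2) / 5 = 16/5 = 3.2

Step 2 — sample covariance S[i,j] = (1/(n-1)) · Σ_k (x_{k,i} - mean_i) · (x_{k,j} - mean_j), with n-1 = 4.
  S[A,A] = ((2.2)·(2.2) + (-2.8)·(-2.8) + (1.2)·(1.2) + (-2.8)·(-2.8) + (2.2)·(2.2)) / 4 = 26.8/4 = 6.7
  S[A,B] = ((2.2)·(-0.2) + (-2.8)·(0.8) + (1.2)·(0.8) + (-2.8)·(-0.2) + (2.2)·(-1.2)) / 4 = -3.8/4 = -0.95
  S[B,B] = ((-0.2)·(-0.2) + (0.8)·(0.8) + (0.8)·(0.8) + (-0.2)·(-0.2) + (-1.2)·(-1.2)) / 4 = 2.8/4 = 0.7

S is symmetric (S[j,i] = S[i,j]). Assembling:

S = [[6.7, -0.95],
 [-0.95, 0.7]]


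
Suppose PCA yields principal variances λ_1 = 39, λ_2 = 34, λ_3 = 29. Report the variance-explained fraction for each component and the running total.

Step 1 — total variance = trace(Sigma) = Σ λ_i = 39 + 34 + 29 = 102.

Step 2 — fraction explained by component i = λ_i / Σ λ:
  PC1: 39/102 = 0.3824
  PC2: 34/102 = 0.3333
  PC3: 29/102 = 0.2843

Step 3 — cumulative fraction after k components = (λ_1 + ... + λ_k) / Σ λ:
  k = 1: 39/102 = 0.3824
  k = 2: (39 + 34)/102 = 73/102 = 0.7157
  k = 3: (39 + 34 + 29)/102 = 102/102 = 1

Summary (fraction, with percent):

explained: PC1 0.3824 (38.24%), PC2 0.3333 (33.33%), PC3 0.2843 (28.43%);  cumulative: 0.3824, 0.7157, 1


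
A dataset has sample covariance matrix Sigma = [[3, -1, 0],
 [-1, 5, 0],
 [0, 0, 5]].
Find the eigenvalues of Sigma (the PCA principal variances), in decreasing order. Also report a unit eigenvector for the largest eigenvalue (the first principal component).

Step 1 — characteristic polynomial p(λ) = det(λI - Sigma) = λ³ - tr·λ² + c_1·λ - det, where tr = trace, c_1 = sum of the principal 2×2 minors, det = det(Sigma):
  tr = 3 + 5 + 5 = 13,
  c_1 = (3·5 - (-1)²) + (3·5 - (0)²) + (5·5 - (0)²) = 14 + 15 + 25 = 54,
  det = 3·(5·5 - (0)²) - (-1)·((-1)·5 - (0)·(0)) + (0)·((-1)·(0) - 5·(0)) = 3·(25) - (-1)·(-5) + (0)·(0) = 70.
  So p(λ) = λ³ - 13λ² + 54λ - 70.
Step 2 — look for an integer root (rational root theorem: any rational root is an integer divisor of 70). Testing λ = 5:
  p(5) = 125 - 325 + 270 - 70 = 0  ✓
  Dividing out (λ - 5): p(λ) = (λ - 5)(λ² - 8λ + 14).
Step 3 — remaining eigenvalues from the quadratic λ² - 8λ + 14 = 0:
  Δ = 8² - 4·14 = 64 - 56 = 8,  λ = (8 ± √8)/2 = (8 ± 2.8284)/2 ≈ 5.4142 or 2.5858.
  Sorted: λ_1 = 5.4142,  λ_2 = 5,  λ_3 = 2.5858  (check: sum = 13 = tr ✓).

Step 4 — unit eigenvector for λ_1 ≈ 5.4142: v spans the null space of (Sigma - λ_1 I), whose rows are
  r_1 = (-2.4142, -1, 0),  r_2 = (-1, -0.4142, 0),  r_3 = (0, 0, -0.4142).
  v is orthogonal to every row, so take v ∝ r_1 × r_3 = ((-1)·(-0.4142) - (0)·(0), (0)·(0) - (-2.4142)·(-0.4142), (-2.4142)·(0) - (-1)·(0)) ≈ (0.4142, -1, 0).
  Let u = (0.4142, -1, 0).
  ||u|| = √((0.4142)² + (-1)² + (0)²) = √(1.1716) ≈ 1.0824,  v_1 = u/||u|| ≈ (0.3827, -0.9239, 0) (||v_1|| = 1).

λ_1 = 5.4142,  λ_2 = 5,  λ_3 = 2.5858;  v_1 ≈ (0.3827, -0.9239, 0)


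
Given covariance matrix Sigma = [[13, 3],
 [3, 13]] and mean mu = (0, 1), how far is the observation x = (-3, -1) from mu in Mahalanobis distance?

Step 1 — centre the observation: (x - mu) = (-3, -2).

Step 2 — invert Sigma. det(Sigma) = 13·13 - (3)² = 160.
  Sigma^{-1} = (1/det) · [[d, -b], [-b, a]] = [[0.0812, -0.0188],
 [-0.0188, 0.0812]].

Step 3 — form the quadratic (x - mu)^T · Sigma^{-1} · (x - mu):
  Sigma^{-1} · (x - mu) = (-0.2062, -0.1062).
  (x - mu)^T · [Sigma^{-1} · (x - mu)] = (-3)·(-0.2062) + (-2)·(-0.1062) = 0.8313.

Step 4 — take square root: d = √(0.8313) ≈ 0.9117.

d(x, mu) = √(0.8313) ≈ 0.9117


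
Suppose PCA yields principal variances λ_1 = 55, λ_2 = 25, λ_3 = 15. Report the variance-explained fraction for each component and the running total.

Step 1 — total variance = trace(Sigma) = Σ λ_i = 55 + 25 + 15 = 95.

Step 2 — fraction explained by component i = λ_i / Σ λ:
  PC1: 55/95 = 0.5789
  PC2: 25/95 = 0.2632
  PC3: 15/95 = 0.1579

Step 3 — cumulative fraction after k components = (λ_1 + ... + λ_k) / Σ λ:
  k = 1: 55/95 = 0.5789
  k = 2: (55 + 25)/95 = 80/95 = 0.8421
  k = 3: (55 + 25 + 15)/95 = 95/95 = 1

Summary (fraction, with percent):

explained: PC1 0.5789 (57.89%), PC2 0.2632 (26.32%), PC3 0.1579 (15.79%);  cumulative: 0.5789, 0.8421, 1


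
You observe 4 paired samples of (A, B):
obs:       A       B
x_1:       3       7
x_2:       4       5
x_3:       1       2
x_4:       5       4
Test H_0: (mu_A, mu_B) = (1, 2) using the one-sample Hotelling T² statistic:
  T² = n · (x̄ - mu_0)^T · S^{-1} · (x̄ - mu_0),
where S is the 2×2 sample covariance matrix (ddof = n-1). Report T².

Step 1 — sample mean vector:
  mean(A) = (3 + 4 + 1 + 5) / 4 = 13/4 = 3.25
  mean(B) = (7 + 5 + 2 + 4) / 4 = 18/4 = 4.5
  x̄ = (3.25, 4.5),  deviation x̄ - mu_0 = (3.25, 4.5) - (1, 2) = (2.25, 2.5).

Step 2 — sample covariance matrix, S[i,j] = (1/(n-1)) · Σ_k (x_{k,i} - mean_i) · (x_{k,j} - mean_j), divisor n-1 = 3:
  S[A,A] = ((-0.25)·(-0.25) + (0.75)·(0.75) + (-2.25)·(-2.25) + (1.75)·(1.75)) / 3 = 8.75/3 = 2.9167
  S[A,B] = ((-0.25)·(2.5) + (0.75)·(0.5) + (-2.25)·(-2.5) + (1.75)·(-0.5)) / 3 = 4.5/3 = 1.5
  S[B,B] = ((2.5)·(2.5) + (0.5)·(0.5) + (-2.5)·(-2.5) + (-0.5)·(-0.5)) / 3 = 13/3 = 4.3333
  S = [[2.9167, 1.5],
 [1.5, 4.3333]].

Step 3 — invert S. det(S) = 2.9167·4.3333 - (1.5)² = 10.3889.
  S^{-1} = (1/det) · [[d, -b], [-b, a]] = [[0.4171, -0.1444],
 [-0.1444, 0.2807]].

Step 4 — quadratic form (x̄ - mu_0)^T · S^{-1} · (x̄ - mu_0):
  S^{-1} · (x̄ - mu_0) = (0.5775, 0.377),
  (x̄ - mu_0)^T · [...] = (2.25)·(0.5775) + (2.5)·(0.377) = 2.242.

Step 5 — scale by n: T² = 4 · 2.242 = 8.9679.

T² ≈ 8.9679


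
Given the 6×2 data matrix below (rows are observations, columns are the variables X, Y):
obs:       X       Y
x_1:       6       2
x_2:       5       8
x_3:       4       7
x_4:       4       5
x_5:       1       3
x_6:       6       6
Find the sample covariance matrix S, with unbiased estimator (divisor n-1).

Step 1 — column means:
  mean(X) = (6 + 5 + 4 + 4 + 1 + 6) / 6 = 26/6 = 4.3333
  mean(Y) = (2 + 8 + 7 + 5 + 3 + 6) / 6 = 31/6 = 5.1667

Step 2 — sample covariance S[i,j] = (1/(n-1)) · Σ_k (x_{k,i} - mean_i) · (x_{k,j} - mean_j), with n-1 = 5.
  S[X,X] = ((1.6667)·(1.6667) + (0.6667)·(0.6667) + (-0.3333)·(-0.3333) + (-0.3333)·(-0.3333) + (-3.3333)·(-3.3333) + (1.6667)·(1.6667)) / 5 = 17.3333/5 = 3.4667
  S[X,Y] = ((1.6667)·(-3.1667) + (0.6667)·(2.8333) + (-0.3333)·(1.8333) + (-0.3333)·(-0.1667) + (-3.3333)·(-2.1667) + (1.6667)·(0.8333)) / 5 = 4.6667/5 = 0.9333
  S[Y,Y] = ((-3.1667)·(-3.1667) + (2.8333)·(2.8333) + (1.8333)·(1.8333) + (-0.1667)·(-0.1667) + (-2.1667)·(-2.1667) + (0.8333)·(0.8333)) / 5 = 26.8333/5 = 5.3667

S is symmetric (S[j,i] = S[i,j]). Assembling:

S = [[3.4667, 0.9333],
 [0.9333, 5.3667]]


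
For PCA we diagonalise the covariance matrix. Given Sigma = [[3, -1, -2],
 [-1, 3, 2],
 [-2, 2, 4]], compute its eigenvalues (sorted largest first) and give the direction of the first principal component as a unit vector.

Step 1 — characteristic polynomial p(λ) = det(λI - Sigma) = λ³ - tr·λ² + c_1·λ - det, where tr = trace, c_1 = sum of the principal 2×2 minors, det = det(Sigma):
  tr = 3 + 3 + 4 = 10,
  c_1 = (3·3 - (-1)²) + (3·4 - (-2)²) + (3·4 - (2)²) = 8 + 8 + 8 = 24,
  det = 3·(3·4 - (2)²) - (-1)·((-1)·4 - (2)·(-2)) + (-2)·((-1)·(2) - 3·(-2)) = 3·(8) - (-1)·(0) + (-2)·(4) = 16.
  So p(λ) = λ³ - 10λ² + 24λ - 16.
Step 2 — look for an integer root (rational root theorem: any rational root is an integer divisor of 16). Testing λ = 2:
  p(2) = 8 - 40 + 48 - 16 = 0  ✓
  Dividing out (λ - 2): p(λ) = (λ - 2)(λ² - 8λ + 8).
Step 3 — remaining eigenvalues from the quadratic λ² - 8λ + 8 = 0:
  Δ = 8² - 4·8 = 64 - 32 = 32,  λ = (8 ± √32)/2 = (8 ± 5.6569)/2 ≈ 6.8284 or 1.1716.
  Sorted: λ_1 = 6.8284,  λ_2 = 2,  λ_3 = 1.1716  (check: sum = 10 = tr ✓).

Step 4 — unit eigenvector for λ_1 ≈ 6.8284: v spans the null space of (Sigma - λ_1 I), whose rows are
  r_1 = (-3.8284, -1, -2),  r_2 = (-1, -3.8284, 2),  r_3 = (-2, 2, -2.8284).
  v is orthogonal to every row, so take v ∝ r_1 × r_2 = ((-1)·(2) - (-2)·(-3.8284), (-2)·(-1) - (-3.8284)·(2), (-3.8284)·(-3.8284) - (-1)·(-1)) ≈ (-9.6569, 9.6569, 13.6569).
  Rescale (multiply by -1 so the first nonzero entry is positive): u = (9.6569, -9.6569, -13.6569).
  ||u|| = √((9.6569)² + (-9.6569)² + (-13.6569)²) = √(373.0193) ≈ 19.3137,  v_1 = u/||u|| ≈ (0.5, -0.5, -0.7071) (||v_1|| = 1).

λ_1 = 6.8284,  λ_2 = 2,  λ_3 = 1.1716;  v_1 ≈ (0.5, -0.5, -0.7071)


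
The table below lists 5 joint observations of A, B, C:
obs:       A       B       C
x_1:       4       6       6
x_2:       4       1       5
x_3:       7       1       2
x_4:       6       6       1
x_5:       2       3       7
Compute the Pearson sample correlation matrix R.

Step 1 — column means:
  mean(A) = (4 + 4 + 7 + 6 + 2) / 5 = 23/5 = 4.6
  mean(B) = (6 + 1 + 1 + 6 + 3) / 5 = 17/5 = 3.4
  mean(C) = (6 + 5 + 2 + 1 + 7) / 5 = 21/5 = 4.2

Step 2 — sample variances and covariances s[i,j] = (1/(n-1)) · Σ_k (x_{k,i} - mean_i) · (x_{k,j} - mean_j), with n-1 = 4:
  s[A,A] = ((-0.6)·(-0.6) + (-0.6)·(-0.6) + (2.4)·(2.4) + (1.4)·(1.4) + (-2.6)·(-2.6)) / 4 = 15.2/4 = 3.8
  s[A,B] = ((-0.6)·(2.6) + (-0.6)·(-2.4) + (2.4)·(-2.4) + (1.4)·(2.6) + (-2.6)·(-0.4)) / 4 = -1.2/4 = -0.3
  s[A,C] = ((-0.6)·(1.8) + (-0.6)·(0.8) + (2.4)·(-2.2) + (1.4)·(-3.2) + (-2.6)·(2.8)) / 4 = -18.6/4 = -4.65
  s[B,B] = ((2.6)·(2.6) + (-2.4)·(-2.4) + (-2.4)·(-2.4) + (2.6)·(2.6) + (-0.4)·(-0.4)) / 4 = 25.2/4 = 6.3
  s[B,C] = ((2.6)·(1.8) + (-2.4)·(0.8) + (-2.4)·(-2.2) + (2.6)·(-3.2) + (-0.4)·(2.8)) / 4 = -1.4/4 = -0.35
  s[C,C] = ((1.8)·(1.8) + (0.8)·(0.8) + (-2.2)·(-2.2) + (-3.2)·(-3.2) + (2.8)·(2.8)) / 4 = 26.8/4 = 6.7
  Sample standard deviations s_i = √(s[i,i]):
  s(A) = √(3.8) = 1.9494
  s(B) = √(6.3) = 2.51
  s(C) = √(6.7) = 2.5884

Step 3 — r_{ij} = s_{ij} / (s_i · s_j):
  r[A,A] = 1 (diagonal).
  r[A,B] = -0.3 / (1.9494 · 2.51) = -0.3 / 4.8929 = -0.0613
  r[A,C] = -4.65 / (1.9494 · 2.5884) = -4.65 / 5.0458 = -0.9216
  r[B,B] = 1 (diagonal).
  r[B,C] = -0.35 / (2.51 · 2.5884) = -0.35 / 6.4969 = -0.0539
  r[C,C] = 1 (diagonal).

R is symmetric with unit diagonal. Assembling:

R = [[1, -0.0613, -0.9216],
 [-0.0613, 1, -0.0539],
 [-0.9216, -0.0539, 1]]


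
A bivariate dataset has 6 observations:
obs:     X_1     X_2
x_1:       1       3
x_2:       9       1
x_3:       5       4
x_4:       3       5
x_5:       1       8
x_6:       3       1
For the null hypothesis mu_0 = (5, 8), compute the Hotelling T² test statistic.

Step 1 — sample mean vector:
  mean(X_1) = (1 + 9 + 5 + 3 + 1 + 3) / 6 = 22/6 = 3.6667
  mean(X_2) = (3 + 1 + 4 + 5 + 8 + 1) / 6 = 22/6 = 3.6667
  x̄ = (3.6667, 3.6667),  deviation x̄ - mu_0 = (3.6667, 3.6667) - (5, 8) = (-1.3333, -4.3333).

Step 2 — sample covariance matrix, S[i,j] = (1/(n-1)) · Σ_k (x_{k,i} - mean_i) · (x_{k,j} - mean_j), divisor n-1 = 5:
  S[X_1,X_1] = ((-2.6667)·(-2.6667) + (5.3333)·(5.3333) + (1.3333)·(1.3333) + (-0.6667)·(-0.6667) + (-2.6667)·(-2.6667) + (-0.6667)·(-0.6667)) / 5 = 45.3333/5 = 9.0667
  S[X_1,X_2] = ((-2.6667)·(-0.6667) + (5.3333)·(-2.6667) + (1.3333)·(0.3333) + (-0.6667)·(1.3333) + (-2.6667)·(4.3333) + (-0.6667)·(-2.6667)) / 5 = -22.6667/5 = -4.5333
  S[X_2,X_2] = ((-0.6667)·(-0.6667) + (-2.6667)·(-2.6667) + (0.3333)·(0.3333) + (1.3333)·(1.3333) + (4.3333)·(4.3333) + (-2.6667)·(-2.6667)) / 5 = 35.3333/5 = 7.0667
  S = [[9.0667, -4.5333],
 [-4.5333, 7.0667]].

Step 3 — invert S. det(S) = 9.0667·7.0667 - (-4.5333)² = 43.52.
  S^{-1} = (1/det) · [[d, -b], [-b, a]] = [[0.1624, 0.1042],
 [0.1042, 0.2083]].

Step 4 — quadratic form (x̄ - mu_0)^T · S^{-1} · (x̄ - mu_0):
  S^{-1} · (x̄ - mu_0) = (-0.6679, -1.0417),
  (x̄ - mu_0)^T · [...] = (-1.3333)·(-0.6679) + (-4.3333)·(-1.0417) = 5.4044.

Step 5 — scale by n: T² = 6 · 5.4044 = 32.4265.

T² ≈ 32.4265


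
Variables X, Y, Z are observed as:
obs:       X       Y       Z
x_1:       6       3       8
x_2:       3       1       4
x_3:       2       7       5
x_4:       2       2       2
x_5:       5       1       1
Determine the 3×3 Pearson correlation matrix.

Step 1 — column means:
  mean(X) = (6 + 3 + 2 + 2 + 5) / 5 = 18/5 = 3.6
  mean(Y) = (3 + 1 + 7 + 2 + 1) / 5 = 14/5 = 2.8
  mean(Z) = (8 + 4 + 5 + 2 + 1) / 5 = 20/5 = 4

Step 2 — sample variances and covariances s[i,j] = (1/(n-1)) · Σ_k (x_{k,i} - mean_i) · (x_{k,j} - mean_j), with n-1 = 4:
  s[X,X] = ((2.4)·(2.4) + (-0.6)·(-0.6) + (-1.6)·(-1.6) + (-1.6)·(-1.6) + (1.4)·(1.4)) / 4 = 13.2/4 = 3.3
  s[X,Y] = ((2.4)·(0.2) + (-0.6)·(-1.8) + (-1.6)·(4.2) + (-1.6)·(-0.8) + (1.4)·(-1.8)) / 4 = -6.4/4 = -1.6
  s[X,Z] = ((2.4)·(4) + (-0.6)·(0) + (-1.6)·(1) + (-1.6)·(-2) + (1.4)·(-3)) / 4 = 7/4 = 1.75
  s[Y,Y] = ((0.2)·(0.2) + (-1.8)·(-1.8) + (4.2)·(4.2) + (-0.8)·(-0.8) + (-1.8)·(-1.8)) / 4 = 24.8/4 = 6.2
  s[Y,Z] = ((0.2)·(4) + (-1.8)·(0) + (4.2)·(1) + (-0.8)·(-2) + (-1.8)·(-3)) / 4 = 12/4 = 3
  s[Z,Z] = ((4)·(4) + (0)·(0) + (1)·(1) + (-2)·(-2) + (-3)·(-3)) / 4 = 30/4 = 7.5
  Sample standard deviations s_i = √(s[i,i]):
  s(X) = √(3.3) = 1.8166
  s(Y) = √(6.2) = 2.49
  s(Z) = √(7.5) = 2.7386

Step 3 — r_{ij} = s_{ij} / (s_i · s_j):
  r[X,X] = 1 (diagonal).
  r[X,Y] = -1.6 / (1.8166 · 2.49) = -1.6 / 4.5233 = -0.3537
  r[X,Z] = 1.75 / (1.8166 · 2.7386) = 1.75 / 4.9749 = 0.3518
  r[Y,Y] = 1 (diagonal).
  r[Y,Z] = 3 / (2.49 · 2.7386) = 3 / 6.8191 = 0.4399
  r[Z,Z] = 1 (diagonal).

R is symmetric with unit diagonal. Assembling:

R = [[1, -0.3537, 0.3518],
 [-0.3537, 1, 0.4399],
 [0.3518, 0.4399, 1]]


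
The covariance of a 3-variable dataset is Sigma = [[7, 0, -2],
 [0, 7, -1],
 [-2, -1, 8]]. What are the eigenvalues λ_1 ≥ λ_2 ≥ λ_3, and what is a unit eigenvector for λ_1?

Step 1 — characteristic polynomial p(λ) = det(λI - Sigma) = λ³ - tr·λ² + c_1·λ - det, where tr = trace, c_1 = sum of the principal 2×2 minors, det = det(Sigma):
  tr = 7 + 7 + 8 = 22,
  c_1 = (7·7 - (0)²) + (7·8 - (-2)²) + (7·8 - (-1)²) = 49 + 52 + 55 = 156,
  det = 7·(7·8 - (-1)²) - (0)·((0)·8 - (-1)·(-2)) + (-2)·((0)·(-1) - 7·(-2)) = 7·(55) - (0)·(-2) + (-2)·(14) = 357.
  So p(λ) = λ³ - 22λ² + 156λ - 357.
Step 2 — look for an integer root (rational root theorem: any rational root is an integer divisor of 357). Testing λ = 7:
  p(7) = 343 - 1078 + 1092 - 357 = 0  ✓
  Dividing out (λ - 7): p(λ) = (λ - 7)(λ² - 15λ + 51).
Step 3 — remaining eigenvalues from the quadratic λ² - 15λ + 51 = 0:
  Δ = 15² - 4·51 = 225 - 204 = 21,  λ = (15 ± √21)/2 = (15 ± 4.5826)/2 ≈ 9.7913 or 5.2087.
  Sorted: λ_1 = 9.7913,  λ_2 = 7,  λ_3 = 5.2087  (check: sum = 22 = tr ✓).

Step 4 — unit eigenvector for λ_1 ≈ 9.7913: v spans the null space of (Sigma - λ_1 I), whose rows are
  r_1 = (-2.7913, 0, -2),  r_2 = (0, -2.7913, -1),  r_3 = (-2, -1, -1.7913).
  v is orthogonal to every row, so take v ∝ r_1 × r_2 = ((0)·(-1) - (-2)·(-2.7913), (-2)·(0) - (-2.7913)·(-1), (-2.7913)·(-2.7913) - (0)·(0)) ≈ (-5.5826, -2.7913, 7.7913).
  Rescale (multiply by -1 so the first nonzero entry is positive): u = (5.5826, 2.7913, -7.7913).
  ||u|| = √((5.5826)² + (2.7913)² + (-7.7913)²) = √(99.6606) ≈ 9.983,  v_1 = u/||u|| ≈ (0.5592, 0.2796, -0.7805) (||v_1|| = 1).

λ_1 = 9.7913,  λ_2 = 7,  λ_3 = 5.2087;  v_1 ≈ (0.5592, 0.2796, -0.7805)


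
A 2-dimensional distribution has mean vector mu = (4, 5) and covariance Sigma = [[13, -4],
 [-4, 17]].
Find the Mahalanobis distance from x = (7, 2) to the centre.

Step 1 — centre the observation: (x - mu) = (3, -3).

Step 2 — invert Sigma. det(Sigma) = 13·17 - (-4)² = 205.
  Sigma^{-1} = (1/det) · [[d, -b], [-b, a]] = [[0.0829, 0.0195],
 [0.0195, 0.0634]].

Step 3 — form the quadratic (x - mu)^T · Sigma^{-1} · (x - mu):
  Sigma^{-1} · (x - mu) = (0.1902, -0.1317).
  (x - mu)^T · [Sigma^{-1} · (x - mu)] = (3)·(0.1902) + (-3)·(-0.1317) = 0.9659.

Step 4 — take square root: d = √(0.9659) ≈ 0.9828.

d(x, mu) = √(0.9659) ≈ 0.9828


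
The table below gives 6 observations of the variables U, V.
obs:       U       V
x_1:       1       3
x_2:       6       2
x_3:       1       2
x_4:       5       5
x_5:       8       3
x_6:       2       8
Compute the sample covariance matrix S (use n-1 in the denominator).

Step 1 — column means:
  mean(U) = (1 + 6 + 1 + 5 + 8 + 2) / 6 = 23/6 = 3.8333
  mean(V) = (3 + 2 + 2 + 5 + 3 + 8) / 6 = 23/6 = 3.8333

Step 2 — sample covariance S[i,j] = (1/(n-1)) · Σ_k (x_{k,i} - mean_i) · (x_{k,j} - mean_j), with n-1 = 5.
  S[U,U] = ((-2.8333)·(-2.8333) + (2.1667)·(2.1667) + (-2.8333)·(-2.8333) + (1.1667)·(1.1667) + (4.1667)·(4.1667) + (-1.8333)·(-1.8333)) / 5 = 42.8333/5 = 8.5667
  S[U,V] = ((-2.8333)·(-0.8333) + (2.1667)·(-1.8333) + (-2.8333)·(-1.8333) + (1.1667)·(1.1667) + (4.1667)·(-0.8333) + (-1.8333)·(4.1667)) / 5 = -6.1667/5 = -1.2333
  S[V,V] = ((-0.8333)·(-0.8333) + (-1.8333)·(-1.8333) + (-1.8333)·(-1.8333) + (1.1667)·(1.1667) + (-0.8333)·(-0.8333) + (4.1667)·(4.1667)) / 5 = 26.8333/5 = 5.3667

S is symmetric (S[j,i] = S[i,j]). Assembling:

S = [[8.5667, -1.2333],
 [-1.2333, 5.3667]]


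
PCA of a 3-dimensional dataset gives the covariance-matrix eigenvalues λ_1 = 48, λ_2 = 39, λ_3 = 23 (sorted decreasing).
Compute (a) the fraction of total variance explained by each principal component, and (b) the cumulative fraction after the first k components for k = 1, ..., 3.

Step 1 — total variance = trace(Sigma) = Σ λ_i = 48 + 39 + 23 = 110.

Step 2 — fraction explained by component i = λ_i / Σ λ:
  PC1: 48/110 = 0.4364
  PC2: 39/110 = 0.3545
  PC3: 23/110 = 0.2091

Step 3 — cumulative fraction after k components = (λ_1 + ... + λ_k) / Σ λ:
  k = 1: 48/110 = 0.4364
  k = 2: (48 + 39)/110 = 87/110 = 0.7909
  k = 3: (48 + 39 + 23)/110 = 110/110 = 1

Summary (fraction, with percent):

explained: PC1 0.4364 (43.64%), PC2 0.3545 (35.45%), PC3 0.2091 (20.91%);  cumulative: 0.4364, 0.7909, 1


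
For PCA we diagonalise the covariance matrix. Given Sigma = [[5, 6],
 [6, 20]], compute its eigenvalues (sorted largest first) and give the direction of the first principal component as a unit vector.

Step 1 — characteristic polynomial of 2×2 Sigma:
  det(Sigma - λI) = λ² - trace · λ + det = 0.
  trace = 5 + 20 = 25, det = 5·20 - (6)² = 64.
Step 2 — discriminant:
  Δ = trace² - 4·det = 625 - 256 = 369.
Step 3 — eigenvalues:
  λ = (trace ± √Δ)/2 = (25 ± 19.2094)/2,
  λ_1 = 22.1047,  λ_2 = 2.8953.

Step 4 — unit eigenvector for λ_1: solve (Sigma - λ_1 I)v = 0. First row:
  (5 - 22.1047)·v_x + (6)·v_y = 0, i.e. (-17.1047)·v_x + (6)·v_y = 0,
  so v ∝ (b, λ_1 - a) = (6, 17.1047) = u.
  ||u|| = √((6)² + (17.1047)²) = √(328.5703) ≈ 18.1265,
  v_1 = u/||u|| ≈ (0.331, 0.9436) (||v_1|| = 1).

λ_1 = 22.1047,  λ_2 = 2.8953;  v_1 ≈ (0.331, 0.9436)


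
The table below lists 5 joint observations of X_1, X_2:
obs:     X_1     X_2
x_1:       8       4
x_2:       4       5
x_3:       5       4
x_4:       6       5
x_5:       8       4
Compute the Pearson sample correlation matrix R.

Step 1 — column means:
  mean(X_1) = (8 + 4 + 5 + 6 + 8) / 5 = 31/5 = 6.2
  mean(X_2) = (4 + 5 + 4 + 5 + 4) / 5 = 22/5 = 4.4

Step 2 — sample variances and covariances s[i,j] = (1/(n-1)) · Σ_k (x_{k,i} - mean_i) · (x_{k,j} - mean_j), with n-1 = 4:
  s[X_1,X_1] = ((1.8)·(1.8) + (-2.2)·(-2.2) + (-1.2)·(-1.2) + (-0.2)·(-0.2) + (1.8)·(1.8)) / 4 = 12.8/4 = 3.2
  s[X_1,X_2] = ((1.8)·(-0.4) + (-2.2)·(0.6) + (-1.2)·(-0.4) + (-0.2)·(0.6) + (1.8)·(-0.4)) / 4 = -2.4/4 = -0.6
  s[X_2,X_2] = ((-0.4)·(-0.4) + (0.6)·(0.6) + (-0.4)·(-0.4) + (0.6)·(0.6) + (-0.4)·(-0.4)) / 4 = 1.2/4 = 0.3
  Sample standard deviations s_i = √(s[i,i]):
  s(X_1) = √(3.2) = 1.7889
  s(X_2) = √(0.3) = 0.5477

Step 3 — r_{ij} = s_{ij} / (s_i · s_j):
  r[X_1,X_1] = 1 (diagonal).
  r[X_1,X_2] = -0.6 / (1.7889 · 0.5477) = -0.6 / 0.9798 = -0.6124
  r[X_2,X_2] = 1 (diagonal).

R is symmetric with unit diagonal. Assembling:

R = [[1, -0.6124],
 [-0.6124, 1]]


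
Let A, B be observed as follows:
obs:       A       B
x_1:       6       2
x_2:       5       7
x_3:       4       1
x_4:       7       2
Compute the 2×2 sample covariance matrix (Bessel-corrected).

Step 1 — column means:
  mean(A) = (6 + 5 + 4 + 7) / 4 = 22/4 = 5.5
  mean(B) = (2 + 7 + 1 + 2) / 4 = 12/4 = 3

Step 2 — sample covariance S[i,j] = (1/(n-1)) · Σ_k (x_{k,i} - mean_i) · (x_{k,j} - mean_j), with n-1 = 3.
  S[A,A] = ((0.5)·(0.5) + (-0.5)·(-0.5) + (-1.5)·(-1.5) + (1.5)·(1.5)) / 3 = 5/3 = 1.6667
  S[A,B] = ((0.5)·(-1) + (-0.5)·(4) + (-1.5)·(-2) + (1.5)·(-1)) / 3 = -1/3 = -0.3333
  S[B,B] = ((-1)·(-1) + (4)·(4) + (-2)·(-2) + (-1)·(-1)) / 3 = 22/3 = 7.3333

S is symmetric (S[j,i] = S[i,j]). Assembling:

S = [[1.6667, -0.3333],
 [-0.3333, 7.3333]]


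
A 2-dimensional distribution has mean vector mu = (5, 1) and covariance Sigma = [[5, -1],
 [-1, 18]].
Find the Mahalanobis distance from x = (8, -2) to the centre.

Step 1 — centre the observation: (x - mu) = (3, -3).

Step 2 — invert Sigma. det(Sigma) = 5·18 - (-1)² = 89.
  Sigma^{-1} = (1/det) · [[d, -b], [-b, a]] = [[0.2022, 0.0112],
 [0.0112, 0.0562]].

Step 3 — form the quadratic (x - mu)^T · Sigma^{-1} · (x - mu):
  Sigma^{-1} · (x - mu) = (0.573, -0.1348).
  (x - mu)^T · [Sigma^{-1} · (x - mu)] = (3)·(0.573) + (-3)·(-0.1348) = 2.1236.

Step 4 — take square root: d = √(2.1236) ≈ 1.4573.

d(x, mu) = √(2.1236) ≈ 1.4573


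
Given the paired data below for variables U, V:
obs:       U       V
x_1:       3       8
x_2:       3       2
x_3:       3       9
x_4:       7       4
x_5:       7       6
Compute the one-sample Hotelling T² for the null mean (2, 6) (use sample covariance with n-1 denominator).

Step 1 — sample mean vector:
  mean(U) = (3 + 3 + 3 + 7 + 7) / 5 = 23/5 = 4.6
  mean(V) = (8 + 2 + 9 + 4 + 6) / 5 = 29/5 = 5.8
  x̄ = (4.6, 5.8),  deviation x̄ - mu_0 = (4.6, 5.8) - (2, 6) = (2.6, -0.2).

Step 2 — sample covariance matrix, S[i,j] = (1/(n-1)) · Σ_k (x_{k,i} - mean_i) · (x_{k,j} - mean_j), divisor n-1 = 4:
  S[U,U] = ((-1.6)·(-1.6) + (-1.6)·(-1.6) + (-1.6)·(-1.6) + (2.4)·(2.4) + (2.4)·(2.4)) / 4 = 19.2/4 = 4.8
  S[U,V] = ((-1.6)·(2.2) + (-1.6)·(-3.8) + (-1.6)·(3.2) + (2.4)·(-1.8) + (2.4)·(0.2)) / 4 = -6.4/4 = -1.6
  S[V,V] = ((2.2)·(2.2) + (-3.8)·(-3.8) + (3.2)·(3.2) + (-1.8)·(-1.8) + (0.2)·(0.2)) / 4 = 32.8/4 = 8.2
  S = [[4.8, -1.6],
 [-1.6, 8.2]].

Step 3 — invert S. det(S) = 4.8·8.2 - (-1.6)² = 36.8.
  S^{-1} = (1/det) · [[d, -b], [-b, a]] = [[0.2228, 0.0435],
 [0.0435, 0.1304]].

Step 4 — quadratic form (x̄ - mu_0)^T · S^{-1} · (x̄ - mu_0):
  S^{-1} · (x̄ - mu_0) = (0.5707, 0.087),
  (x̄ - mu_0)^T · [...] = (2.6)·(0.5707) + (-0.2)·(0.087) = 1.4663.

Step 5 — scale by n: T² = 5 · 1.4663 = 7.3315.

T² ≈ 7.3315


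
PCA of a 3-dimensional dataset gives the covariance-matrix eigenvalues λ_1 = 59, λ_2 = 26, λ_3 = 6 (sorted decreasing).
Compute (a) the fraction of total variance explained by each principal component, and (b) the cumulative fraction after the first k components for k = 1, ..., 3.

Step 1 — total variance = trace(Sigma) = Σ λ_i = 59 + 26 + 6 = 91.

Step 2 — fraction explained by component i = λ_i / Σ λ:
  PC1: 59/91 = 0.6484
  PC2: 26/91 = 0.2857
  PC3: 6/91 = 0.0659

Step 3 — cumulative fraction after k components = (λ_1 + ... + λ_k) / Σ λ:
  k = 1: 59/91 = 0.6484
  k = 2: (59 + 26)/91 = 85/91 = 0.9341
  k = 3: (59 + 26 + 6)/91 = 91/91 = 1

Summary (fraction, with percent):

explained: PC1 0.6484 (64.84%), PC2 0.2857 (28.57%), PC3 0.0659 (6.59%);  cumulative: 0.6484, 0.9341, 1


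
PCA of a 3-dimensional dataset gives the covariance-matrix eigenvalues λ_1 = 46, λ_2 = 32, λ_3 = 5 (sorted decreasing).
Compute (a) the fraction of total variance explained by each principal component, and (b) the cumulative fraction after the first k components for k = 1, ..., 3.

Step 1 — total variance = trace(Sigma) = Σ λ_i = 46 + 32 + 5 = 83.

Step 2 — fraction explained by component i = λ_i / Σ λ:
  PC1: 46/83 = 0.5542
  PC2: 32/83 = 0.3855
  PC3: 5/83 = 0.0602

Step 3 — cumulative fraction after k components = (λ_1 + ... + λ_k) / Σ λ:
  k = 1: 46/83 = 0.5542
  k = 2: (46 + 32)/83 = 78/83 = 0.9398
  k = 3: (46 + 32 + 5)/83 = 83/83 = 1

Summary (fraction, with percent):

explained: PC1 0.5542 (55.42%), PC2 0.3855 (38.55%), PC3 0.0602 (6.02%);  cumulative: 0.5542, 0.9398, 1


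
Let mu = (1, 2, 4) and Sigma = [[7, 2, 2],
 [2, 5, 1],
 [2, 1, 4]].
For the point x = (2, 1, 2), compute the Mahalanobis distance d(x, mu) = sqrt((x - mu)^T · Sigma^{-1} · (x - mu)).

Step 1 — centre the observation: (x - mu) = (1, -1, -2).

Step 2 — invert Sigma (cofactor / det for 3×3, or solve directly):
  Sigma^{-1} = [[0.181, -0.0571, -0.0762],
 [-0.0571, 0.2286, -0.0286],
 [-0.0762, -0.0286, 0.2952]].

Step 3 — form the quadratic (x - mu)^T · Sigma^{-1} · (x - mu):
  Sigma^{-1} · (x - mu) = (0.3905, -0.2286, -0.6381).
  (x - mu)^T · [Sigma^{-1} · (x - mu)] = (1)·(0.3905) + (-1)·(-0.2286) + (-2)·(-0.6381) = 1.8952.

Step 4 — take square root: d = √(1.8952) ≈ 1.3767.

d(x, mu) = √(1.8952) ≈ 1.3767


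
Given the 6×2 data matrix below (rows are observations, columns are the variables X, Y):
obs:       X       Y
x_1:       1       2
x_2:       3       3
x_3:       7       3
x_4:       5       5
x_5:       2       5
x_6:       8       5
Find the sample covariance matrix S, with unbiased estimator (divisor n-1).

Step 1 — column means:
  mean(X) = (1 + 3 + 7 + 5 + 2 + 8) / 6 = 26/6 = 4.3333
  mean(Y) = (2 + 3 + 3 + 5 + 5 + 5) / 6 = 23/6 = 3.8333

Step 2 — sample covariance S[i,j] = (1/(n-1)) · Σ_k (x_{k,i} - mean_i) · (x_{k,j} - mean_j), with n-1 = 5.
  S[X,X] = ((-3.3333)·(-3.3333) + (-1.3333)·(-1.3333) + (2.6667)·(2.6667) + (0.6667)·(0.6667) + (-2.3333)·(-2.3333) + (3.6667)·(3.6667)) / 5 = 39.3333/5 = 7.8667
  S[X,Y] = ((-3.3333)·(-1.8333) + (-1.3333)·(-0.8333) + (2.6667)·(-0.8333) + (0.6667)·(1.1667) + (-2.3333)·(1.1667) + (3.6667)·(1.1667)) / 5 = 7.3333/5 = 1.4667
  S[Y,Y] = ((-1.8333)·(-1.8333) + (-0.8333)·(-0.8333) + (-0.8333)·(-0.8333) + (1.1667)·(1.1667) + (1.1667)·(1.1667) + (1.1667)·(1.1667)) / 5 = 8.8333/5 = 1.7667

S is symmetric (S[j,i] = S[i,j]). Assembling:

S = [[7.8667, 1.4667],
 [1.4667, 1.7667]]


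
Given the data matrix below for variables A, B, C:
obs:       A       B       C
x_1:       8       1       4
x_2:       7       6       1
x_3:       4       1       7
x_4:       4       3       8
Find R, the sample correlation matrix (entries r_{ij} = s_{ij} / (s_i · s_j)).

Step 1 — column means:
  mean(A) = (8 + 7 + 4 + 4) / 4 = 23/4 = 5.75
  mean(B) = (1 + 6 + 1 + 3) / 4 = 11/4 = 2.75
  mean(C) = (4 + 1 + 7 + 8) / 4 = 20/4 = 5

Step 2 — sample variances and covariances s[i,j] = (1/(n-1)) · Σ_k (x_{k,i} - mean_i) · (x_{k,j} - mean_j), with n-1 = 3:
  s[A,A] = ((2.25)·(2.25) + (1.25)·(1.25) + (-1.75)·(-1.75) + (-1.75)·(-1.75)) / 3 = 12.75/3 = 4.25
  s[A,B] = ((2.25)·(-1.75) + (1.25)·(3.25) + (-1.75)·(-1.75) + (-1.75)·(0.25)) / 3 = 2.75/3 = 0.9167
  s[A,C] = ((2.25)·(-1) + (1.25)·(-4) + (-1.75)·(2) + (-1.75)·(3)) / 3 = -16/3 = -5.3333
  s[B,B] = ((-1.75)·(-1.75) + (3.25)·(3.25) + (-1.75)·(-1.75) + (0.25)·(0.25)) / 3 = 16.75/3 = 5.5833
  s[B,C] = ((-1.75)·(-1) + (3.25)·(-4) + (-1.75)·(2) + (0.25)·(3)) / 3 = -14/3 = -4.6667
  s[C,C] = ((-1)·(-1) + (-4)·(-4) + (2)·(2) + (3)·(3)) / 3 = 30/3 = 10
  Sample standard deviations s_i = √(s[i,i]):
  s(A) = √(4.25) = 2.0616
  s(B) = √(5.5833) = 2.3629
  s(C) = √(10) = 3.1623

Step 3 — r_{ij} = s_{ij} / (s_i · s_j):
  r[A,A] = 1 (diagonal).
  r[A,B] = 0.9167 / (2.0616 · 2.3629) = 0.9167 / 4.8713 = 0.1882
  r[A,C] = -5.3333 / (2.0616 · 3.1623) = -5.3333 / 6.5192 = -0.8181
  r[B,B] = 1 (diagonal).
  r[B,C] = -4.6667 / (2.3629 · 3.1623) = -4.6667 / 7.4722 = -0.6245
  r[C,C] = 1 (diagonal).

R is symmetric with unit diagonal. Assembling:

R = [[1, 0.1882, -0.8181],
 [0.1882, 1, -0.6245],
 [-0.8181, -0.6245, 1]]


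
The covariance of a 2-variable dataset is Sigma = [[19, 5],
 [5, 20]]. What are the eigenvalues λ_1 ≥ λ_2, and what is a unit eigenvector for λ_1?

Step 1 — characteristic polynomial of 2×2 Sigma:
  det(Sigma - λI) = λ² - trace · λ + det = 0.
  trace = 19 + 20 = 39, det = 19·20 - (5)² = 355.
Step 2 — discriminant:
  Δ = trace² - 4·det = 1521 - 1420 = 101.
Step 3 — eigenvalues:
  λ = (trace ± √Δ)/2 = (39 ± 10.0499)/2,
  λ_1 = 24.5249,  λ_2 = 14.4751.

Step 4 — unit eigenvector for λ_1: solve (Sigma - λ_1 I)v = 0. First row:
  (19 - 24.5249)·v_x + (5)·v_y = 0, i.e. (-5.5249)·v_x + (5)·v_y = 0,
  so v ∝ (b, λ_1 - a) = (5, 5.5249) = u.
  ||u|| = √((5)² + (5.5249)²) = √(55.5249) ≈ 7.4515,
  v_1 = u/||u|| ≈ (0.671, 0.7415) (||v_1|| = 1).

λ_1 = 24.5249,  λ_2 = 14.4751;  v_1 ≈ (0.671, 0.7415)


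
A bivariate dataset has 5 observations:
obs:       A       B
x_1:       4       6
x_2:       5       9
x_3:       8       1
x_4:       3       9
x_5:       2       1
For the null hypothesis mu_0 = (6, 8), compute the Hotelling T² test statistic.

Step 1 — sample mean vector:
  mean(A) = (4 + 5 + 8 + 3 + 2) / 5 = 22/5 = 4.4
  mean(B) = (6 + 9 + 1 + 9 + 1) / 5 = 26/5 = 5.2
  x̄ = (4.4, 5.2),  deviation x̄ - mu_0 = (4.4, 5.2) - (6, 8) = (-1.6, -2.8).

Step 2 — sample covariance matrix, S[i,j] = (1/(n-1)) · Σ_k (x_{k,i} - mean_i) · (x_{k,j} - mean_j), divisor n-1 = 4:
  S[A,A] = ((-0.4)·(-0.4) + (0.6)·(0.6) + (3.6)·(3.6) + (-1.4)·(-1.4) + (-2.4)·(-2.4)) / 4 = 21.2/4 = 5.3
  S[A,B] = ((-0.4)·(0.8) + (0.6)·(3.8) + (3.6)·(-4.2) + (-1.4)·(3.8) + (-2.4)·(-4.2)) / 4 = -8.4/4 = -2.1
  S[B,B] = ((0.8)·(0.8) + (3.8)·(3.8) + (-4.2)·(-4.2) + (3.8)·(3.8) + (-4.2)·(-4.2)) / 4 = 64.8/4 = 16.2
  S = [[5.3, -2.1],
 [-2.1, 16.2]].

Step 3 — invert S. det(S) = 5.3·16.2 - (-2.1)² = 81.45.
  S^{-1} = (1/det) · [[d, -b], [-b, a]] = [[0.1989, 0.0258],
 [0.0258, 0.0651]].

Step 4 — quadratic form (x̄ - mu_0)^T · S^{-1} · (x̄ - mu_0):
  S^{-1} · (x̄ - mu_0) = (-0.3904, -0.2234),
  (x̄ - mu_0)^T · [...] = (-1.6)·(-0.3904) + (-2.8)·(-0.2234) = 1.2503.

Step 5 — scale by n: T² = 5 · 1.2503 = 6.2517.

T² ≈ 6.2517


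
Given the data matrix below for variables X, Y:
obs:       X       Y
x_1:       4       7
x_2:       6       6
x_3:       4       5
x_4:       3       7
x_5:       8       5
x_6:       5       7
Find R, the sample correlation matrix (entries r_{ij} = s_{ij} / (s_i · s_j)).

Step 1 — column means:
  mean(X) = (4 + 6 + 4 + 3 + 8 + 5) / 6 = 30/6 = 5
  mean(Y) = (7 + 6 + 5 + 7 + 5 + 7) / 6 = 37/6 = 6.1667

Step 2 — sample variances and covariances s[i,j] = (1/(n-1)) · Σ_k (x_{k,i} - mean_i) · (x_{k,j} - mean_j), with n-1 = 5:
  s[X,X] = ((-1)·(-1) + (1)·(1) + (-1)·(-1) + (-2)·(-2) + (3)·(3) + (0)·(0)) / 5 = 16/5 = 3.2
  s[X,Y] = ((-1)·(0.8333) + (1)·(-0.1667) + (-1)·(-1.1667) + (-2)·(0.8333) + (3)·(-1.1667) + (0)·(0.8333)) / 5 = -5/5 = -1
  s[Y,Y] = ((0.8333)·(0.8333) + (-0.1667)·(-0.1667) + (-1.1667)·(-1.1667) + (0.8333)·(0.8333) + (-1.1667)·(-1.1667) + (0.8333)·(0.8333)) / 5 = 4.8333/5 = 0.9667
  Sample standard deviations s_i = √(s[i,i]):
  s(X) = √(3.2) = 1.7889
  s(Y) = √(0.9667) = 0.9832

Step 3 — r_{ij} = s_{ij} / (s_i · s_j):
  r[X,X] = 1 (diagonal).
  r[X,Y] = -1 / (1.7889 · 0.9832) = -1 / 1.7588 = -0.5686
  r[Y,Y] = 1 (diagonal).

R is symmetric with unit diagonal. Assembling:

R = [[1, -0.5686],
 [-0.5686, 1]]


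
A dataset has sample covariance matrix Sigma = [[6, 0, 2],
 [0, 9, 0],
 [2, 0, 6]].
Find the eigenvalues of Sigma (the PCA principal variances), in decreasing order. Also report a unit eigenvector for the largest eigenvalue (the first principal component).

Step 1 — characteristic polynomial p(λ) = det(λI - Sigma) = λ³ - tr·λ² + c_1·λ - det, where tr = trace, c_1 = sum of the principal 2×2 minors, det = det(Sigma):
  tr = 6 + 9 + 6 = 21,
  c_1 = (6·9 - (0)²) + (6·6 - (2)²) + (9·6 - (0)²) = 54 + 32 + 54 = 140,
  det = 6·(9·6 - (0)²) - (0)·((0)·6 - (0)·(2)) + (2)·((0)·(0) - 9·(2)) = 6·(54) - (0)·(0) + (2)·(-18) = 288.
  So p(λ) = λ³ - 21λ² + 140λ - 288.
Step 2 — look for an integer root (rational root theorem: any rational root is an integer divisor of 288). Testing λ = 4:
  p(4) = 64 - 336 + 560 - 288 = 0  ✓
  Dividing out (λ - 4): p(λ) = (λ - 4)(λ² - 17λ + 72).
Step 3 — remaining eigenvalues from the quadratic λ² - 17λ + 72 = 0:
  Δ = 17² - 4·72 = 289 - 288 = 1,  λ = (17 ± √1)/2 = (17 ± 1)/2 = 9 or 8.
  Sorted: λ_1 = 9,  λ_2 = 8,  λ_3 = 4  (check: sum = 21 = tr ✓).

Step 4 — unit eigenvector for λ_1 = 9: v spans the null space of (Sigma - λ_1 I), whose rows are
  r_1 = (-3, 0, 2),  r_2 = (0, 0, 0),  r_3 = (2, 0, -3).
  v is orthogonal to every row, so take v ∝ r_1 × r_3 = ((0)·(-3) - (2)·(0), (2)·(2) - (-3)·(-3), (-3)·(0) - (0)·(2)) = (0, -5, 0).
  Rescale (divide by 5; multiply by -1 so the first nonzero entry is positive): u = (0, 1, 0).
  ||u|| = √((0)² + (1)² + (0)²) = √(1) = 1,  v_1 = u/||u|| ≈ (0, 1, 0) (||v_1|| = 1).

λ_1 = 9,  λ_2 = 8,  λ_3 = 4;  v_1 ≈ (0, 1, 0)


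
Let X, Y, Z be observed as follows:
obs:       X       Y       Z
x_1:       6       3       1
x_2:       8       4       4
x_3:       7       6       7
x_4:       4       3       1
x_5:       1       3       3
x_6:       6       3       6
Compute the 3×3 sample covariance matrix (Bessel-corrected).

Step 1 — column means:
  mean(X) = (6 + 8 + 7 + 4 + 1 + 6) / 6 = 32/6 = 5.3333
  mean(Y) = (3 + 4 + 6 + 3 + 3 + 3) / 6 = 22/6 = 3.6667
  mean(Z) = (1 + 4 + 7 + 1 + 3 + 6) / 6 = 22/6 = 3.6667

Step 2 — sample covariance S[i,j] = (1/(n-1)) · Σ_k (x_{k,i} - mean_i) · (x_{k,j} - mean_j), with n-1 = 5.
  S[X,X] = ((0.6667)·(0.6667) + (2.6667)·(2.6667) + (1.6667)·(1.6667) + (-1.3333)·(-1.3333) + (-4.3333)·(-4.3333) + (0.6667)·(0.6667)) / 5 = 31.3333/5 = 6.2667
  S[X,Y] = ((0.6667)·(-0.6667) + (2.6667)·(0.3333) + (1.6667)·(2.3333) + (-1.3333)·(-0.6667) + (-4.3333)·(-0.6667) + (0.6667)·(-0.6667)) / 5 = 7.6667/5 = 1.5333
  S[X,Z] = ((0.6667)·(-2.6667) + (2.6667)·(0.3333) + (1.6667)·(3.3333) + (-1.3333)·(-2.6667) + (-4.3333)·(-0.6667) + (0.6667)·(2.3333)) / 5 = 12.6667/5 = 2.5333
  S[Y,Y] = ((-0.6667)·(-0.6667) + (0.3333)·(0.3333) + (2.3333)·(2.3333) + (-0.6667)·(-0.6667) + (-0.6667)·(-0.6667) + (-0.6667)·(-0.6667)) / 5 = 7.3333/5 = 1.4667
  S[Y,Z] = ((-0.6667)·(-2.6667) + (0.3333)·(0.3333) + (2.3333)·(3.3333) + (-0.6667)·(-2.6667) + (-0.6667)·(-0.6667) + (-0.6667)·(2.3333)) / 5 = 10.3333/5 = 2.0667
  S[Z,Z] = ((-2.6667)·(-2.6667) + (0.3333)·(0.3333) + (3.3333)·(3.3333) + (-2.6667)·(-2.6667) + (-0.6667)·(-0.6667) + (2.3333)·(2.3333)) / 5 = 31.3333/5 = 6.2667

S is symmetric (S[j,i] = S[i,j]). Assembling:

S = [[6.2667, 1.5333, 2.5333],
 [1.5333, 1.4667, 2.0667],
 [2.5333, 2.0667, 6.2667]]


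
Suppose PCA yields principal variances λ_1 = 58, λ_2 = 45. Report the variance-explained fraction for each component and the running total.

Step 1 — total variance = trace(Sigma) = Σ λ_i = 58 + 45 = 103.

Step 2 — fraction explained by component i = λ_i / Σ λ:
  PC1: 58/103 = 0.5631
  PC2: 45/103 = 0.4369

Step 3 — cumulative fraction after k components = (λ_1 + ... + λ_k) / Σ λ:
  k = 1: 58/103 = 0.5631
  k = 2: (58 + 45)/103 = 103/103 = 1

Summary (fraction, with percent):

explained: PC1 0.5631 (56.31%), PC2 0.4369 (43.69%);  cumulative: 0.5631, 1


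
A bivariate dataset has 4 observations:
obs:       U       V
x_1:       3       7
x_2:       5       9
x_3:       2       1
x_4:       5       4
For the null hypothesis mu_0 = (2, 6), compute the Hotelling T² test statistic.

Step 1 — sample mean vector:
  mean(U) = (3 + 5 + 2 + 5) / 4 = 15/4 = 3.75
  mean(V) = (7 + 9 + 1 + 4) / 4 = 21/4 = 5.25
  x̄ = (3.75, 5.25),  deviation x̄ - mu_0 = (3.75, 5.25) - (2, 6) = (1.75, -0.75).

Step 2 — sample covariance matrix, S[i,j] = (1/(n-1)) · Σ_k (x_{k,i} - mean_i) · (x_{k,j} - mean_j), divisor n-1 = 3:
  S[U,U] = ((-0.75)·(-0.75) + (1.25)·(1.25) + (-1.75)·(-1.75) + (1.25)·(1.25)) / 3 = 6.75/3 = 2.25
  S[U,V] = ((-0.75)·(1.75) + (1.25)·(3.75) + (-1.75)·(-4.25) + (1.25)·(-1.25)) / 3 = 9.25/3 = 3.0833
  S[V,V] = ((1.75)·(1.75) + (3.75)·(3.75) + (-4.25)·(-4.25) + (-1.25)·(-1.25)) / 3 = 36.75/3 = 12.25
  S = [[2.25, 3.0833],
 [3.0833, 12.25]].

Step 3 — invert S. det(S) = 2.25·12.25 - (3.0833)² = 18.0556.
  S^{-1} = (1/det) · [[d, -b], [-b, a]] = [[0.6785, -0.1708],
 [-0.1708, 0.1246]].

Step 4 — quadratic form (x̄ - mu_0)^T · S^{-1} · (x̄ - mu_0):
  S^{-1} · (x̄ - mu_0) = (1.3154, -0.3923),
  (x̄ - mu_0)^T · [...] = (1.75)·(1.3154) + (-0.75)·(-0.3923) = 2.5962.

Step 5 — scale by n: T² = 4 · 2.5962 = 10.3846.

T² ≈ 10.3846


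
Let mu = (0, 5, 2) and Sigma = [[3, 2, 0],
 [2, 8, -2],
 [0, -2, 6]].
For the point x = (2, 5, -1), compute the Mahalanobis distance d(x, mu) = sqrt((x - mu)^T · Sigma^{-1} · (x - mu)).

Step 1 — centre the observation: (x - mu) = (2, 0, -3).

Step 2 — invert Sigma (cofactor / det for 3×3, or solve directly):
  Sigma^{-1} = [[0.4074, -0.1111, -0.037],
 [-0.1111, 0.1667, 0.0556],
 [-0.037, 0.0556, 0.1852]].

Step 3 — form the quadratic (x - mu)^T · Sigma^{-1} · (x - mu):
  Sigma^{-1} · (x - mu) = (0.9259, -0.3889, -0.6296).
  (x - mu)^T · [Sigma^{-1} · (x - mu)] = (2)·(0.9259) + (0)·(-0.3889) + (-3)·(-0.6296) = 3.7407.

Step 4 — take square root: d = √(3.7407) ≈ 1.9341.

d(x, mu) = √(3.7407) ≈ 1.9341


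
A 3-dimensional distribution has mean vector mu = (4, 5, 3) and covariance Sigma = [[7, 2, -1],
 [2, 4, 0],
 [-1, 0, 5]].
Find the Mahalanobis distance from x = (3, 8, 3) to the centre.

Step 1 — centre the observation: (x - mu) = (-1, 3, 0).

Step 2 — invert Sigma (cofactor / det for 3×3, or solve directly):
  Sigma^{-1} = [[0.1724, -0.0862, 0.0345],
 [-0.0862, 0.2931, -0.0172],
 [0.0345, -0.0172, 0.2069]].

Step 3 — form the quadratic (x - mu)^T · Sigma^{-1} · (x - mu):
  Sigma^{-1} · (x - mu) = (-0.431, 0.9655, -0.0862).
  (x - mu)^T · [Sigma^{-1} · (x - mu)] = (-1)·(-0.431) + (3)·(0.9655) + (0)·(-0.0862) = 3.3276.

Step 4 — take square root: d = √(3.3276) ≈ 1.8242.

d(x, mu) = √(3.3276) ≈ 1.8242


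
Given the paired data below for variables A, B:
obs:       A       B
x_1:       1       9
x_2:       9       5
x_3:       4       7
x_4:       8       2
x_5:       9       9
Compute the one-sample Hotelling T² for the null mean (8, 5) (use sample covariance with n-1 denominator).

Step 1 — sample mean vector:
  mean(A) = (1 + 9 + 4 + 8 + 9) / 5 = 31/5 = 6.2
  mean(B) = (9 + 5 + 7 + 2 + 9) / 5 = 32/5 = 6.4
  x̄ = (6.2, 6.4),  deviation x̄ - mu_0 = (6.2, 6.4) - (8, 5) = (-1.8, 1.4).

Step 2 — sample covariance matrix, S[i,j] = (1/(n-1)) · Σ_k (x_{k,i} - mean_i) · (x_{k,j} - mean_j), divisor n-1 = 4:
  S[A,A] = ((-5.2)·(-5.2) + (2.8)·(2.8) + (-2.2)·(-2.2) + (1.8)·(1.8) + (2.8)·(2.8)) / 4 = 50.8/4 = 12.7
  S[A,B] = ((-5.2)·(2.6) + (2.8)·(-1.4) + (-2.2)·(0.6) + (1.8)·(-4.4) + (2.8)·(2.6)) / 4 = -19.4/4 = -4.85
  S[B,B] = ((2.6)·(2.6) + (-1.4)·(-1.4) + (0.6)·(0.6) + (-4.4)·(-4.4) + (2.6)·(2.6)) / 4 = 35.2/4 = 8.8
  S = [[12.7, -4.85],
 [-4.85, 8.8]].

Step 3 — invert S. det(S) = 12.7·8.8 - (-4.85)² = 88.2375.
  S^{-1} = (1/det) · [[d, -b], [-b, a]] = [[0.0997, 0.055],
 [0.055, 0.1439]].

Step 4 — quadratic form (x̄ - mu_0)^T · S^{-1} · (x̄ - mu_0):
  S^{-1} · (x̄ - mu_0) = (-0.1026, 0.1026),
  (x̄ - mu_0)^T · [...] = (-1.8)·(-0.1026) + (1.4)·(0.1026) = 0.3282.

Step 5 — scale by n: T² = 5 · 0.3282 = 1.641.

T² ≈ 1.641
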